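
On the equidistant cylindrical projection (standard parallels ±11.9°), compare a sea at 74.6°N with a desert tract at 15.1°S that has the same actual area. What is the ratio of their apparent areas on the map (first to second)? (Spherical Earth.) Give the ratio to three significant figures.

The equidistant cylindrical projection with φ₀ = 11.9° has h = 1 (meridians true) and k = cos φ₀ / cos φ along parallels.
Areal scale at 74.6°: h·k = 1.000 × 3.685 = 3.685.
Areal scale at 15.1°: h·k = 1.000 × 1.014 = 1.014.
Ratio = 3.685/1.014 ≈ 3.64.

3.64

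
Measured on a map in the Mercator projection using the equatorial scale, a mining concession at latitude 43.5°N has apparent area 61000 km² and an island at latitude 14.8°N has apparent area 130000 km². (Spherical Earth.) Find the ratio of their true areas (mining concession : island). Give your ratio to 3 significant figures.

Since Mercator area scale is 1/cos²φ, the true area equals the apparent area multiplied by cos²φ.
True area of mining concession: 61000 × cos²(43.5°) = 61000 × 0.5262 = 32100 km².
True area of island: 130000 × cos²(14.8°) = 130000 × 0.9347 = 121500 km².
Ratio = 32100 / 121500 ≈ 0.264.

0.264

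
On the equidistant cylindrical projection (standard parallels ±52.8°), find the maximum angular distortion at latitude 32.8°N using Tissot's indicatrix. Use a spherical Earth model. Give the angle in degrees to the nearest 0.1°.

In the equirectangular projection with standard parallel φ₀ = 52.8° (x = Rλ cos φ₀, y = Rφ), meridians are true-scale (h = 1) and the parallel scale is k = cos φ₀ / cos φ.
At 32.8°: h = 1.000, k = 0.7193; principal scales a = 1.000, b = 0.7193.
sin(ω/2) = (a − b)/(a + b) = 0.2807/1.719 = 0.1633, so ω = 2 arcsin(0.1633) ≈ 18.8°.

18.8°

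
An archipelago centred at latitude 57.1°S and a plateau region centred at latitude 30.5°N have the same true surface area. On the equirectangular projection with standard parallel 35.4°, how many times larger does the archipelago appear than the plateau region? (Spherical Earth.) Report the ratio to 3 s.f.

1.59

In the equirectangular projection with standard parallel φ₀ = 35.4° (x = Rλ cos φ₀, y = Rφ), meridians are true-scale (h = 1) and the parallel scale is k = cos φ₀ / cos φ.
Areal scale at 57.1°: h·k = 1.000 × 1.501 = 1.501.
Areal scale at 30.5°: h·k = 1.000 × 0.9460 = 0.9460.
Ratio = 1.501/0.9460 ≈ 1.59.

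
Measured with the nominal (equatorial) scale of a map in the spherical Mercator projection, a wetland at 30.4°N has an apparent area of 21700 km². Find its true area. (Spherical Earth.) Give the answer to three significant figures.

The Mercator projection is conformal; its linear scale factor is the same in every direction and equals sec φ = 1/cos φ.
Areal scale = k² = sec²φ = 1/cos²(30.4°) = 1/0.8625² = 1.344.
True area = apparent / (areal scale) = 21700 / 1.344 ≈ 16100 km².

16100 km²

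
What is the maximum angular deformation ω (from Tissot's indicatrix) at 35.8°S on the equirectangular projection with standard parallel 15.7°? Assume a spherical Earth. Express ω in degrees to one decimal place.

The equidistant cylindrical projection with φ₀ = 15.7° has h = 1 (meridians true) and k = cos φ₀ / cos φ along parallels.
At 35.8°: h = 1.000, k = 1.187; principal scales a = 1.187, b = 1.000.
sin(ω/2) = (a − b)/(a + b) = 0.1869/2.187 = 0.08548, so ω = 2 arcsin(0.08548) ≈ 9.8°.

9.8°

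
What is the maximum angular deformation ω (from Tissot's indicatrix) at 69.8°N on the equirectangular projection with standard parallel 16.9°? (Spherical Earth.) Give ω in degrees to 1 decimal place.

56.0°

The equidistant cylindrical projection with φ₀ = 16.9° has h = 1 (meridians true) and k = cos φ₀ / cos φ along parallels.
At 69.8°: h = 1.000, k = 2.771; principal scales a = 2.771, b = 1.000.
sin(ω/2) = (a − b)/(a + b) = 1.771/3.771 = 0.4696, so ω = 2 arcsin(0.4696) ≈ 56.0°.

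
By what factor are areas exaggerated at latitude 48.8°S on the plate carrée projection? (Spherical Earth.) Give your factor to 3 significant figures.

1.52

In the plate carrée (x = Rλ, y = Rφ), meridians are true-scale (h = 1) and parallels are stretched by k = sec φ.
Areal scale = h·k = 1 × sec φ; at 48.8°, h = 1.000, k = 1.518, so h·k = 1.518.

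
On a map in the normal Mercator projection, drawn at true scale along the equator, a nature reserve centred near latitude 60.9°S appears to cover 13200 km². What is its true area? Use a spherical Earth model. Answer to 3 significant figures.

3120 km²

The Mercator projection is conformal; its linear scale factor is the same in every direction and equals sec φ = 1/cos φ.
Areal scale = k² = sec²φ = 1/cos²(60.9°) = 1/0.4863² = 4.228.
True area = apparent / (areal scale) = 13200 / 4.228 ≈ 3120 km².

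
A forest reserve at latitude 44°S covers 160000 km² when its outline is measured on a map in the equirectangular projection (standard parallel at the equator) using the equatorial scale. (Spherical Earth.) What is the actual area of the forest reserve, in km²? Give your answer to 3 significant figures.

115000 km²

For the equirectangular projection with φ₀ = 0 (plate carrée), h = 1 along meridians and k = sec φ along parallels.
Areal scale = h·k = 1 × sec φ; at 44°, h = 1.000, k = 1.390, so h·k = 1.390.
True area = apparent / (areal scale) = 160000 / 1.390 ≈ 115000 km².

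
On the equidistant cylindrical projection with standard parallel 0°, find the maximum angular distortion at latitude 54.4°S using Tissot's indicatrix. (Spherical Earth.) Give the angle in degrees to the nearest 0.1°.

30.6°

In the plate carrée (x = Rλ, y = Rφ), meridians are true-scale (h = 1) and parallels are stretched by k = sec φ.
At 54.4°: h = 1.000, k = 1.718; principal scales a = 1.718, b = 1.000.
sin(ω/2) = (a − b)/(a + b) = 0.7179/2.718 = 0.2641, so ω = 2 arcsin(0.2641) ≈ 30.6°.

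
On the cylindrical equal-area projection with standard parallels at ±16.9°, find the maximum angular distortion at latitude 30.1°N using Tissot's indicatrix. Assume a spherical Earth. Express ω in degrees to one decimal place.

11.5°

For cylindrical equal-area with standard parallel φ₀, h = cos φ / cos φ₀ and k = cos φ₀ / cos φ, so h·k = 1.
At 30.1°: h = 0.9042, k = 1.106; principal scales a = 1.106, b = 0.9042.
sin(ω/2) = (a − b)/(a + b) = 0.2017/2.010 = 0.1004, so ω = 2 arcsin(0.1004) ≈ 11.5°.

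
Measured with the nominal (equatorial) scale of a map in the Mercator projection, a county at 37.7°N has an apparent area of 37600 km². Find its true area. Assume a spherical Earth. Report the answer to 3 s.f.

23500 km²

Mercator is conformal, so the point scale is isotropic: h = k = sec φ = 1/cos φ.
Areal scale = k² = sec²φ = 1/cos²(37.7°) = 1/0.7912² = 1.597.
True area = apparent / (areal scale) = 37600 / 1.597 ≈ 23500 km².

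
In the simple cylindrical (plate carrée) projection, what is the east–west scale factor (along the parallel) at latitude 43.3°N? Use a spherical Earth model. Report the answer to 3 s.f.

In the plate carrée (x = Rλ, y = Rφ), meridians are true-scale (h = 1) and parallels are stretched by k = sec φ.
k = 1/cos 43.3° = 1/0.7278 = 1.374.

1.37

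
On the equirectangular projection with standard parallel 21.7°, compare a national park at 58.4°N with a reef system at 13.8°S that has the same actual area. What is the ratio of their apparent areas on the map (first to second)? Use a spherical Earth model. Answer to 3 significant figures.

In the equirectangular projection with standard parallel φ₀ = 21.7° (x = Rλ cos φ₀, y = Rφ), meridians are true-scale (h = 1) and the parallel scale is k = cos φ₀ / cos φ.
Areal scale at 58.4°: h·k = 1.000 × 1.773 = 1.773.
Areal scale at 13.8°: h·k = 1.000 × 0.9567 = 0.9567.
Ratio = 1.773/0.9567 ≈ 1.85.

1.85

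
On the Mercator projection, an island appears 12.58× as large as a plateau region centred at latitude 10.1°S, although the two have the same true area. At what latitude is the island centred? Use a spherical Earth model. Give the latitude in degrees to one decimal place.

Mercator areal scale is sec²φ, so apparent-area ratio = sec²φ₁ / sec²φ₂ = cos²φ₂ / cos²φ₁.
cos²φ₂ / cos²φ₁ = 12.58  ⇒  cos φ₁ = cos 10.1° / √12.58 = 0.9845/3.547 = 0.2776.
φ₁ = arccos(0.2776) ≈ 73.9°.

73.9°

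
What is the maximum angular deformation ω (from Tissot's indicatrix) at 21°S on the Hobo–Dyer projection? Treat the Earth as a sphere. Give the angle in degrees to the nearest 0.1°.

18.6°

The Hobo–Dyer projection is cylindrical equal-area with φ₀ = 37.5°. For cylindrical equal-area with standard parallel φ₀, h = cos φ / cos φ₀ and k = cos φ₀ / cos φ, so h·k = 1.
At 21°: h = 1.177, k = 0.8498; principal scales a = 1.177, b = 0.8498.
sin(ω/2) = (a − b)/(a + b) = 0.3270/2.027 = 0.1613, so ω = 2 arcsin(0.1613) ≈ 18.6°.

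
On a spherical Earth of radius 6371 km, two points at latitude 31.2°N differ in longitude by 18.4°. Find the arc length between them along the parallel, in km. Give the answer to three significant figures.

Arc length along a parallel = R cos φ · Δλ (with Δλ in radians).
= 6371 × cos 31.2° × (18.4° × π/180) = 6371 × 0.8554 × 0.3211 ≈ 1750 km.

1750 km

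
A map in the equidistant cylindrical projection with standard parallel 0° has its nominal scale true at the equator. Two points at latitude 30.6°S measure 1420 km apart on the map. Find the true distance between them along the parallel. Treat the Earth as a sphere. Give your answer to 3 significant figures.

1220 km

For the equirectangular projection with φ₀ = 0 (plate carrée), h = 1 along meridians and k = sec φ along parallels.
Along the parallel at 30.6°, map distances are exaggerated by k = sec 30.6° = 1.162.
True distance = 1420 / 1.162 = 1420 × cos 30.6° ≈ 1220 km.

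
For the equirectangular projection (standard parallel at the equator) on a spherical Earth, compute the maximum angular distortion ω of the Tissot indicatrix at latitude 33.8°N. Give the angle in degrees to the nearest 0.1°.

In the plate carrée (x = Rλ, y = Rφ), meridians are true-scale (h = 1) and parallels are stretched by k = sec φ.
At 33.8°: h = 1.000, k = 1.203; principal scales a = 1.203, b = 1.000.
sin(ω/2) = (a − b)/(a + b) = 0.2034/2.203 = 0.09231, so ω = 2 arcsin(0.09231) ≈ 10.6°.

10.6°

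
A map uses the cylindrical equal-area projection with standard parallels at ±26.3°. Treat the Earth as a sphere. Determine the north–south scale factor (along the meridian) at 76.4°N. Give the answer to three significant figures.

0.262

For cylindrical equal-area with standard parallel φ₀, h = cos φ / cos φ₀ and k = cos φ₀ / cos φ, so h·k = 1.
h = cos 76.4° / cos 26.3° = 0.2351/0.8965 = 0.2623.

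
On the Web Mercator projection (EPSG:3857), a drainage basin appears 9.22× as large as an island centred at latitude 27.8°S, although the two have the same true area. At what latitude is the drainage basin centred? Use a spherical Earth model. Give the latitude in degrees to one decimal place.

Mercator areal scale is sec²φ, so apparent-area ratio = sec²φ₁ / sec²φ₂ = cos²φ₂ / cos²φ₁.
cos²φ₂ / cos²φ₁ = 9.22  ⇒  cos φ₁ = cos 27.8° / √9.22 = 0.8846/3.036 = 0.2913.
φ₁ = arccos(0.2913) ≈ 73.1°.

73.1°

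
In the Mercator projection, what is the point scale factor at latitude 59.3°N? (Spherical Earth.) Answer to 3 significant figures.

1.96

Mercator is conformal, so the point scale is isotropic: h = k = sec φ = 1/cos φ.
k = 1/cos 59.3° = 1/0.5105 = 1.959.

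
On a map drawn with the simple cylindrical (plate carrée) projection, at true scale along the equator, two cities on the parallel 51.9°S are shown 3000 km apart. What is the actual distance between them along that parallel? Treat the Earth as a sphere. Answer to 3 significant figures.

1850 km

For the equirectangular projection with φ₀ = 0 (plate carrée), h = 1 along meridians and k = sec φ along parallels.
Along the parallel at 51.9°, map distances are exaggerated by k = sec 51.9° = 1.621.
True distance = 3000 / 1.621 = 3000 × cos 51.9° ≈ 1850 km.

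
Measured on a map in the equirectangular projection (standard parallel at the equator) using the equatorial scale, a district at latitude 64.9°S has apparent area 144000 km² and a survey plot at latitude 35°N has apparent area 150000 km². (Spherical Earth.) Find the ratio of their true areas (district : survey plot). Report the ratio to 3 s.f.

0.497

On the plate carrée, areal scale = h·k = 1 × sec φ, so true area = apparent × cos φ.
True area of district: 144000 × cos(64.9°) = 144000 × 0.4242 = 61080 km².
True area of survey plot: 150000 × cos(35°) = 150000 × 0.8192 = 122900 km².
Ratio = 61080 / 122900 ≈ 0.497.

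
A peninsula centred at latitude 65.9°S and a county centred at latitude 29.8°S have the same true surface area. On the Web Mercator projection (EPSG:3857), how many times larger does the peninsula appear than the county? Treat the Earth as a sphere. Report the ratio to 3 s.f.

On Mercator, area is exaggerated by sec²φ = 1/cos²φ.
At 65.9°: sec²(65.9°) = 1/0.4083² = 5.998.
At 29.8°: sec²(29.8°) = 1/0.8678² = 1.328.
Ratio = 5.998/1.328 = cos²(29.8°)/cos²(65.9°) ≈ 4.52.

4.52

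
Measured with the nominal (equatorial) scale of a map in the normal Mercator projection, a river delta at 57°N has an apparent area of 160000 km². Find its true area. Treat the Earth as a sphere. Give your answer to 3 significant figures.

Mercator is conformal, so the point scale is isotropic: h = k = sec φ = 1/cos φ.
Areal scale = k² = sec²φ = 1/cos²(57°) = 1/0.5446² = 3.371.
True area = apparent / (areal scale) = 160000 / 3.371 ≈ 47500 km².

47500 km²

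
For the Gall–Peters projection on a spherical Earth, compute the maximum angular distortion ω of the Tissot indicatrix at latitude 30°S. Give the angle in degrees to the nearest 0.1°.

Gall–Peters is a cylindrical equal-area projection with standard parallels at ±45°. Cylindrical equal-area (φ₀ = 45°): h = cos φ / cos 45° along meridians, k = cos 45° / cos φ along parallels; h·k = 1.
At 30°: h = 1.225, k = 0.8165; principal scales a = 1.225, b = 0.8165.
sin(ω/2) = (a − b)/(a + b) = 0.4082/2.041 = 0.2000, so ω = 2 arcsin(0.2000) ≈ 23.1°.

23.1°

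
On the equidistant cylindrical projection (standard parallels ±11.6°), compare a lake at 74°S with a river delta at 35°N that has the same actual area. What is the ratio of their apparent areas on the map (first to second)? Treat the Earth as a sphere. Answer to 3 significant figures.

2.97

With standard parallel φ₀ = 11.6°, the equirectangular projection gives x = Rλ cos φ₀, y = Rφ, so h = 1 and k = cos 11.6° / cos φ.
Areal scale at 74°: h·k = 1.000 × 3.554 = 3.554.
Areal scale at 35°: h·k = 1.000 × 1.196 = 1.196.
Ratio = 3.554/1.196 ≈ 2.97.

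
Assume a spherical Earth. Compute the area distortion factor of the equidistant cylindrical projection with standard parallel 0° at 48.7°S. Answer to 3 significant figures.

1.52

For the equirectangular projection with φ₀ = 0 (plate carrée), h = 1 along meridians and k = sec φ along parallels.
Areal scale = h·k = 1 × sec φ; at 48.7°, h = 1.000, k = 1.515, so h·k = 1.515.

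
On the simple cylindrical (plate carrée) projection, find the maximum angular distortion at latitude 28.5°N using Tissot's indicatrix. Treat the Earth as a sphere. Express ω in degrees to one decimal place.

7.4°

Plate carrée maps x = Rλ, y = Rφ. The meridian scale is h = 1 and the parallel scale is k = 1/cos φ = sec φ.
At 28.5°: h = 1.000, k = 1.138; principal scales a = 1.138, b = 1.000.
sin(ω/2) = (a − b)/(a + b) = 0.1379/2.138 = 0.06450, so ω = 2 arcsin(0.06450) ≈ 7.4°.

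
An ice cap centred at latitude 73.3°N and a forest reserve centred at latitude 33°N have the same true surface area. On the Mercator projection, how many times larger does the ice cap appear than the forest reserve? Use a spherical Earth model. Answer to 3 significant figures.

8.52

Mercator is conformal with k = sec φ, so areal scale = k² = sec²φ.
At 73.3°: sec²(73.3°) = 1/0.2874² = 12.11.
At 33°: sec²(33°) = 1/0.8387² = 1.422.
Ratio = 12.11/1.422 = cos²(33°)/cos²(73.3°) ≈ 8.52.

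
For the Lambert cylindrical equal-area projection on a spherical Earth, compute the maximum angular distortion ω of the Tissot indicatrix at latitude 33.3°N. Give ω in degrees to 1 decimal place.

The Lambert cylindrical equal-area projection is the cylindrical equal-area projection with its standard parallel at the equator (φ₀ = 0). Cylindrical equal-area (φ₀ = 0°): h = cos φ / cos 0° along meridians, k = cos 0° / cos φ along parallels; h·k = 1.
At 33.3°: h = 0.8358, k = 1.196; principal scales a = 1.196, b = 0.8358.
sin(ω/2) = (a − b)/(a + b) = 0.3606/2.032 = 0.1775, so ω = 2 arcsin(0.1775) ≈ 20.4°.

20.4°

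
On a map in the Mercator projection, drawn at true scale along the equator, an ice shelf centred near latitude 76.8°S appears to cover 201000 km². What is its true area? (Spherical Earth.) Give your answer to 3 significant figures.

Mercator is conformal, so the point scale is isotropic: h = k = sec φ = 1/cos φ.
Areal scale = k² = sec²φ = 1/cos²(76.8°) = 1/0.2284² = 19.18.
True area = apparent / (areal scale) = 201000 / 19.18 ≈ 10500 km².

10500 km²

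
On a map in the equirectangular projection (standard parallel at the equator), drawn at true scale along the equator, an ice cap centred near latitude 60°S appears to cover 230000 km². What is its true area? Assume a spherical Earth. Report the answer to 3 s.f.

115000 km²

Plate carrée maps x = Rλ, y = Rφ. The meridian scale is h = 1 and the parallel scale is k = 1/cos φ = sec φ.
Areal scale = h·k = 1 × sec φ; at 60°, h = 1.000, k = 2.000, so h·k = 2.000.
True area = apparent / (areal scale) = 230000 / 2.000 ≈ 115000 km².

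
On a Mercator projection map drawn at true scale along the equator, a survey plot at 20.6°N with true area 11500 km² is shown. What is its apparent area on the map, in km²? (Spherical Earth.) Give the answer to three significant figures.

13100 km²

Mercator is conformal, so the point scale is isotropic: h = k = sec φ = 1/cos φ.
Areal scale = k² = sec²φ = 1/cos²(20.6°) = 1/0.9361² = 1.141.
Apparent area = 11500 × 1.141 ≈ 13100 km².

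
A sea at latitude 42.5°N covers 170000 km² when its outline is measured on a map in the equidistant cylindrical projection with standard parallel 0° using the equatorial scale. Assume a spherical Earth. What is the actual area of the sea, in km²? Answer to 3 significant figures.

125000 km²

For the equirectangular projection with φ₀ = 0 (plate carrée), h = 1 along meridians and k = sec φ along parallels.
Areal scale = h·k = 1 × sec φ; at 42.5°, h = 1.000, k = 1.356, so h·k = 1.356.
True area = apparent / (areal scale) = 170000 / 1.356 ≈ 125000 km².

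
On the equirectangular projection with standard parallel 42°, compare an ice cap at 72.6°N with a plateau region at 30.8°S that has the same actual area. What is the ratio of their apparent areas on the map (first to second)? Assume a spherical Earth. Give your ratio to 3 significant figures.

2.87

With standard parallel φ₀ = 42°, the equirectangular projection gives x = Rλ cos φ₀, y = Rφ, so h = 1 and k = cos 42° / cos φ.
Areal scale at 72.6°: h·k = 1.000 × 2.485 = 2.485.
Areal scale at 30.8°: h·k = 1.000 × 0.8652 = 0.8652.
Ratio = 2.485/0.8652 ≈ 2.87.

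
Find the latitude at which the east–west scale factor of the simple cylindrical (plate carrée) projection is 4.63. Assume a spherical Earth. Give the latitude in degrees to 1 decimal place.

77.5°

Plate carrée: h = 1, k = sec φ along parallels.
sec φ = 4.63  ⇒  cos φ = 0.2160  ⇒  φ ≈ 77.5°.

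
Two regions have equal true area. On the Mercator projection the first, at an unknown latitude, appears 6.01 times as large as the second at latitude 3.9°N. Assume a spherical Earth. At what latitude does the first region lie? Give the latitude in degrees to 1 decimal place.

66.0°

Mercator areal scale is sec²φ, so apparent-area ratio = sec²φ₁ / sec²φ₂ = cos²φ₂ / cos²φ₁.
cos²φ₂ / cos²φ₁ = 6.01  ⇒  cos φ₁ = cos 3.9° / √6.01 = 0.9977/2.452 = 0.4070.
φ₁ = arccos(0.4070) ≈ 66.0°.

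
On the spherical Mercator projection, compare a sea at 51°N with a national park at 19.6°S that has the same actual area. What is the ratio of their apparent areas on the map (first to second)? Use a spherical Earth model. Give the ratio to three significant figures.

2.24

On Mercator, area is exaggerated by sec²φ = 1/cos²φ.
At 51°: sec²(51°) = 1/0.6293² = 2.525.
At 19.6°: sec²(19.6°) = 1/0.9421² = 1.127.
Ratio = 2.525/1.127 = cos²(19.6°)/cos²(51°) ≈ 2.24.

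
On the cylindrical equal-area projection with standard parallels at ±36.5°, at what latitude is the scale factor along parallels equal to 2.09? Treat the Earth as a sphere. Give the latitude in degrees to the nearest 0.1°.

A cylindrical equal-area projection with standard parallel φ₀ has meridian scale h = cos φ / cos φ₀ and parallel scale k = cos φ₀ / cos φ (so areas are preserved, h·k = 1).
k = cos φ₀ / cos φ = 2.09  ⇒  cos φ = cos 36.5° / 2.09 = 0.3846.
φ = arccos(0.3846) ≈ 67.4°.

67.4°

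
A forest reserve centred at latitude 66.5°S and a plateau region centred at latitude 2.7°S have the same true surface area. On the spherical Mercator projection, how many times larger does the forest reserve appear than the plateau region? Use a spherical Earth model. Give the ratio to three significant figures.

6.28

Mercator is conformal with k = sec φ, so areal scale = k² = sec²φ.
At 66.5°: sec²(66.5°) = 1/0.3987² = 6.289.
At 2.7°: sec²(2.7°) = 1/0.9989² = 1.002.
Ratio = 6.289/1.002 = cos²(2.7°)/cos²(66.5°) ≈ 6.28.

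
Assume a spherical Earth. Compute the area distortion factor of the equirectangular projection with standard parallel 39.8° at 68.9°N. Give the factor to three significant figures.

2.13

With standard parallel φ₀ = 39.8°, the equirectangular projection gives x = Rλ cos φ₀, y = Rφ, so h = 1 and k = cos 39.8° / cos φ.
Areal scale = h·k = 1 × cos φ₀ / cos φ; at 68.9°, h = 1.000, k = 2.134, so h·k = 2.134.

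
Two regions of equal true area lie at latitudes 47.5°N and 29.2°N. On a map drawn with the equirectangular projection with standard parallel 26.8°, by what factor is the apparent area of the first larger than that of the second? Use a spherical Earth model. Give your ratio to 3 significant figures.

1.29

With standard parallel φ₀ = 26.8°, the equirectangular projection gives x = Rλ cos φ₀, y = Rφ, so h = 1 and k = cos 26.8° / cos φ.
Areal scale at 47.5°: h·k = 1.000 × 1.321 = 1.321.
Areal scale at 29.2°: h·k = 1.000 × 1.023 = 1.023.
Ratio = 1.321/1.023 ≈ 1.29.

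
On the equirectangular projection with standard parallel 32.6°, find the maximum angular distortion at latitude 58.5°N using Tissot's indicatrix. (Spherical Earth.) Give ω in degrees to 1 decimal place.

In the equirectangular projection with standard parallel φ₀ = 32.6° (x = Rλ cos φ₀, y = Rφ), meridians are true-scale (h = 1) and the parallel scale is k = cos φ₀ / cos φ.
At 58.5°: h = 1.000, k = 1.612; principal scales a = 1.612, b = 1.000.
sin(ω/2) = (a − b)/(a + b) = 0.6124/2.612 = 0.2344, so ω = 2 arcsin(0.2344) ≈ 27.1°.

27.1°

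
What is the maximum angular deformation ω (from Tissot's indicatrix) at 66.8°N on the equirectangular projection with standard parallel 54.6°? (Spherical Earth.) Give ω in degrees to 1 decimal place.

With standard parallel φ₀ = 54.6°, the equirectangular projection gives x = Rλ cos φ₀, y = Rφ, so h = 1 and k = cos 54.6° / cos φ.
At 66.8°: h = 1.000, k = 1.470; principal scales a = 1.470, b = 1.000.
sin(ω/2) = (a − b)/(a + b) = 0.4705/2.470 = 0.1904, so ω = 2 arcsin(0.1904) ≈ 22.0°.

22.0°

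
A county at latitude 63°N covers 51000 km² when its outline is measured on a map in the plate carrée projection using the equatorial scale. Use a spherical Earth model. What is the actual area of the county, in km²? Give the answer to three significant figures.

23200 km²

For the equirectangular projection with φ₀ = 0 (plate carrée), h = 1 along meridians and k = sec φ along parallels.
Areal scale = h·k = 1 × sec φ; at 63°, h = 1.000, k = 2.203, so h·k = 2.203.
True area = apparent / (areal scale) = 51000 / 2.203 ≈ 23200 km².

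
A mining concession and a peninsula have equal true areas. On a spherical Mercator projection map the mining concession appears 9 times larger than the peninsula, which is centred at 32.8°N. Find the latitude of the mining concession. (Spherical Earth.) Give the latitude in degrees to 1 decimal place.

Mercator areal scale is sec²φ, so apparent-area ratio = sec²φ₁ / sec²φ₂ = cos²φ₂ / cos²φ₁.
cos²φ₂ / cos²φ₁ = 9  ⇒  cos φ₁ = cos 32.8° / √9 = 0.8406/3.000 = 0.2802.
φ₁ = arccos(0.2802) ≈ 73.7°.

73.7°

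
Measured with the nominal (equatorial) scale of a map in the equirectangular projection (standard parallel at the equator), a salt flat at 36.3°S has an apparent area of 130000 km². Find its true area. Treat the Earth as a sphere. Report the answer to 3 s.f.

In the plate carrée (x = Rλ, y = Rφ), meridians are true-scale (h = 1) and parallels are stretched by k = sec φ.
Areal scale = h·k = 1 × sec φ; at 36.3°, h = 1.000, k = 1.241, so h·k = 1.241.
True area = apparent / (areal scale) = 130000 / 1.241 ≈ 105000 km².

105000 km²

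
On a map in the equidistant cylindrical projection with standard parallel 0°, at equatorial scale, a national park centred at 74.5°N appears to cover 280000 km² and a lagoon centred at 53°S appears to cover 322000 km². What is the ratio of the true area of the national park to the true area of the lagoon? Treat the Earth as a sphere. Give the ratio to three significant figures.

0.386

On the plate carrée, areal scale = h·k = 1 × sec φ, so true area = apparent × cos φ.
True area of national park: 280000 × cos(74.5°) = 280000 × 0.2672 = 74830 km².
True area of lagoon: 322000 × cos(53°) = 322000 × 0.6018 = 193800 km².
Ratio = 74830 / 193800 ≈ 0.386.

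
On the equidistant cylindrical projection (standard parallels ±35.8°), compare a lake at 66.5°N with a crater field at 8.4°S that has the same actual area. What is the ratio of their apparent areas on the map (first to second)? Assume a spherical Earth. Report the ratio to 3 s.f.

In the equirectangular projection with standard parallel φ₀ = 35.8° (x = Rλ cos φ₀, y = Rφ), meridians are true-scale (h = 1) and the parallel scale is k = cos φ₀ / cos φ.
Areal scale at 66.5°: h·k = 1.000 × 2.034 = 2.034.
Areal scale at 8.4°: h·k = 1.000 × 0.8199 = 0.8199.
Ratio = 2.034/0.8199 ≈ 2.48.

2.48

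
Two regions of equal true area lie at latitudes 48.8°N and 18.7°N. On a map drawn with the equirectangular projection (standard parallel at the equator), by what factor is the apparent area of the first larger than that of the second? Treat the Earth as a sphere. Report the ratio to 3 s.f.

For the equirectangular projection with φ₀ = 0 (plate carrée), h = 1 along meridians and k = sec φ along parallels.
Areal scale at 48.8°: h·k = 1.000 × 1.518 = 1.518.
Areal scale at 18.7°: h·k = 1.000 × 1.056 = 1.056.
Ratio = 1.518/1.056 ≈ 1.44.

1.44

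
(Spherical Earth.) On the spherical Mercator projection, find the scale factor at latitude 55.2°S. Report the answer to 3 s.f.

1.75

Mercator is conformal, so the point scale is isotropic: h = k = sec φ = 1/cos φ.
k = 1/cos 55.2° = 1/0.5707 = 1.752.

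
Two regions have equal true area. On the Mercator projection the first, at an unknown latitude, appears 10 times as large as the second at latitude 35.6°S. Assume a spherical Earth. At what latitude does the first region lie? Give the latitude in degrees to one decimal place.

Mercator areal scale is sec²φ, so apparent-area ratio = sec²φ₁ / sec²φ₂ = cos²φ₂ / cos²φ₁.
cos²φ₂ / cos²φ₁ = 10  ⇒  cos φ₁ = cos 35.6° / √10 = 0.8131/3.162 = 0.2571.
φ₁ = arccos(0.2571) ≈ 75.1°.

75.1°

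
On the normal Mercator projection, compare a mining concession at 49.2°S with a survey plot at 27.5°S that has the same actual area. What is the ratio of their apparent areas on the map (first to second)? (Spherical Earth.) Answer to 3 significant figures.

1.84

On Mercator, area is exaggerated by sec²φ = 1/cos²φ.
At 49.2°: sec²(49.2°) = 1/0.6534² = 2.342.
At 27.5°: sec²(27.5°) = 1/0.8870² = 1.271.
Ratio = 2.342/1.271 = cos²(27.5°)/cos²(49.2°) ≈ 1.84.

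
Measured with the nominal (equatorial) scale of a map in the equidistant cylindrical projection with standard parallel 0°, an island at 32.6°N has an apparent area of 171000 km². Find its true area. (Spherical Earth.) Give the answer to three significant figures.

For the equirectangular projection with φ₀ = 0 (plate carrée), h = 1 along meridians and k = sec φ along parallels.
Areal scale = h·k = 1 × sec φ; at 32.6°, h = 1.000, k = 1.187, so h·k = 1.187.
True area = apparent / (areal scale) = 171000 / 1.187 ≈ 144000 km².

144000 km²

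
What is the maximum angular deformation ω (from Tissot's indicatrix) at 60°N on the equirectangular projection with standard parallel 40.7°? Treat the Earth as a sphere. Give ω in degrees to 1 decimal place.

The equidistant cylindrical projection with φ₀ = 40.7° has h = 1 (meridians true) and k = cos φ₀ / cos φ along parallels.
At 60°: h = 1.000, k = 1.516; principal scales a = 1.516, b = 1.000.
sin(ω/2) = (a − b)/(a + b) = 0.5163/2.516 = 0.2052, so ω = 2 arcsin(0.2052) ≈ 23.7°.

23.7°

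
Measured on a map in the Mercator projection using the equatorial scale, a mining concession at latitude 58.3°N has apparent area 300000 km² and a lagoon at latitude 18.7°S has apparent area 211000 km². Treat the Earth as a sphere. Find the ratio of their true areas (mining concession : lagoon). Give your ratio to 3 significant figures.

On Mercator the areal scale is sec²φ, so true area = apparent × cos²φ.
True area of mining concession: 300000 × cos²(58.3°) = 300000 × 0.2761 = 82840 km².
True area of lagoon: 211000 × cos²(18.7°) = 211000 × 0.8972 = 189300 km².
Ratio = 82840 / 189300 ≈ 0.438.

0.438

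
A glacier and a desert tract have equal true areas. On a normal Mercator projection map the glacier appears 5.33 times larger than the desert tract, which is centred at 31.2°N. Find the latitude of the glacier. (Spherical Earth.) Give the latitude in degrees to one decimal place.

Mercator areal scale is sec²φ, so apparent-area ratio = sec²φ₁ / sec²φ₂ = cos²φ₂ / cos²φ₁.
cos²φ₂ / cos²φ₁ = 5.33  ⇒  cos φ₁ = cos 31.2° / √5.33 = 0.8554/2.309 = 0.3705.
φ₁ = arccos(0.3705) ≈ 68.3°.

68.3°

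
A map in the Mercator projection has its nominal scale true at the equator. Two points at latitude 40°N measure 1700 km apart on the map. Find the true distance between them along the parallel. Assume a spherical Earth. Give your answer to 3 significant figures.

1300 km

For Mercator, h = k = sec φ (a conformal cylindrical projection has a single point scale, 1/cos φ).
Along the parallel at 40°, map distances are exaggerated by k = sec 40° = 1.305.
True distance = 1700 / 1.305 = 1700 × cos 40° ≈ 1300 km.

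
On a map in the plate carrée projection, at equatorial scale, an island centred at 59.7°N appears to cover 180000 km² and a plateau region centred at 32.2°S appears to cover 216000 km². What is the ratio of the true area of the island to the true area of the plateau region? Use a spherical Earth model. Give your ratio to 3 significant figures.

0.497

On the plate carrée, areal scale = h·k = 1 × sec φ, so true area = apparent × cos φ.
True area of island: 180000 × cos(59.7°) = 180000 × 0.5045 = 90810 km².
True area of plateau region: 216000 × cos(32.2°) = 216000 × 0.8462 = 182800 km².
Ratio = 90810 / 182800 ≈ 0.497.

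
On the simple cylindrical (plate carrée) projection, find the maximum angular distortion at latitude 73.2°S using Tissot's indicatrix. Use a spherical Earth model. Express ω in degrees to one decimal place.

Plate carrée maps x = Rλ, y = Rφ. The meridian scale is h = 1 and the parallel scale is k = 1/cos φ = sec φ.
At 73.2°: h = 1.000, k = 3.460; principal scales a = 3.460, b = 1.000.
sin(ω/2) = (a − b)/(a + b) = 2.460/4.460 = 0.5516, so ω = 2 arcsin(0.5516) ≈ 66.9°.

66.9°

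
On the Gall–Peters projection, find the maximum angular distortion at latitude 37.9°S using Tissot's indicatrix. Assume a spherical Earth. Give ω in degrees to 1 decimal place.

12.5°

The Gall–Peters projection is cylindrical equal-area with φ₀ = 45°. A cylindrical equal-area projection with standard parallel φ₀ has meridian scale h = cos φ / cos φ₀ and parallel scale k = cos φ₀ / cos φ (so areas are preserved, h·k = 1).
At 37.9°: h = 1.116, k = 0.8961; principal scales a = 1.116, b = 0.8961.
sin(ω/2) = (a − b)/(a + b) = 0.2198/2.012 = 0.1093, so ω = 2 arcsin(0.1093) ≈ 12.5°.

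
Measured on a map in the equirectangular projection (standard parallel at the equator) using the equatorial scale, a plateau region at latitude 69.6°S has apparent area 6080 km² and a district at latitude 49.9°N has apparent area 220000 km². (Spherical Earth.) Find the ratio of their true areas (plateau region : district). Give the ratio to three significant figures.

0.0150

Plate carrée has h = 1 and k = sec φ, giving areal scale sec φ; true area = (apparent area) · cos φ.
True area of plateau region: 6080 × cos(69.6°) = 6080 × 0.3486 = 2119 km².
True area of district: 220000 × cos(49.9°) = 220000 × 0.6441 = 141700 km².
Ratio = 2119 / 141700 ≈ 0.0150.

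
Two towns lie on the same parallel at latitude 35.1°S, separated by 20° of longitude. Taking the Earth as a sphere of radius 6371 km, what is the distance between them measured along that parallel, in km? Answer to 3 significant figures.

1820 km

Arc length along a parallel = R cos φ · Δλ (with Δλ in radians).
= 6371 × cos 35.1° × (20° × π/180) = 6371 × 0.8181 × 0.3491 ≈ 1820 km.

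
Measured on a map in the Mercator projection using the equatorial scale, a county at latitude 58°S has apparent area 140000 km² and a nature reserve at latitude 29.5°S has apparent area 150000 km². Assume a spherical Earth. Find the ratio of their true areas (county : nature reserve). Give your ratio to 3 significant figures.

Mercator's areal exaggeration is sec²φ; hence true area = (apparent area) · cos²φ.
True area of county: 140000 × cos²(58°) = 140000 × 0.2808 = 39310 km².
True area of nature reserve: 150000 × cos²(29.5°) = 150000 × 0.7575 = 113600 km².
Ratio = 39310 / 113600 ≈ 0.346.

0.346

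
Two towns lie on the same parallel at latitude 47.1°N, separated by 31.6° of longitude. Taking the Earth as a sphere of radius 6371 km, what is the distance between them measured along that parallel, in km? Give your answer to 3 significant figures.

2390 km

Arc length along a parallel = R cos φ · Δλ (with Δλ in radians).
= 6371 × cos 47.1° × (31.6° × π/180) = 6371 × 0.6807 × 0.5515 ≈ 2390 km.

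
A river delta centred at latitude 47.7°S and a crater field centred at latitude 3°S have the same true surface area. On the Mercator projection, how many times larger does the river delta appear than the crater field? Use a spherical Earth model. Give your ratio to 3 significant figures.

Mercator is conformal with k = sec φ, so areal scale = k² = sec²φ.
At 47.7°: sec²(47.7°) = 1/0.6730² = 2.208.
At 3°: sec²(3°) = 1/0.9986² = 1.003.
Ratio = 2.208/1.003 = cos²(3°)/cos²(47.7°) ≈ 2.20.

2.20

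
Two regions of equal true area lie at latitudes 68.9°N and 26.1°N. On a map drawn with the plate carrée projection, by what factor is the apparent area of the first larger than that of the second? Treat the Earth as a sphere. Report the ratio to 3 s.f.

2.49

For the equirectangular projection with φ₀ = 0 (plate carrée), h = 1 along meridians and k = sec φ along parallels.
Areal scale at 68.9°: h·k = 1.000 × 2.778 = 2.778.
Areal scale at 26.1°: h·k = 1.000 × 1.114 = 1.114.
Ratio = 2.778/1.114 ≈ 2.49.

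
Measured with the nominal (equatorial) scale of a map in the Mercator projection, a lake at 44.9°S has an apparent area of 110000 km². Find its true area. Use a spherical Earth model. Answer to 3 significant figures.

The Mercator projection is conformal; its linear scale factor is the same in every direction and equals sec φ = 1/cos φ.
Areal scale = k² = sec²φ = 1/cos²(44.9°) = 1/0.7083² = 1.993.
True area = apparent / (areal scale) = 110000 / 1.993 ≈ 55200 km².

55200 km²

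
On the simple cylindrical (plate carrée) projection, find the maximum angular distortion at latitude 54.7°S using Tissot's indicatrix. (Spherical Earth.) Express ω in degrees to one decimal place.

Plate carrée maps x = Rλ, y = Rφ. The meridian scale is h = 1 and the parallel scale is k = 1/cos φ = sec φ.
At 54.7°: h = 1.000, k = 1.731; principal scales a = 1.731, b = 1.000.
sin(ω/2) = (a − b)/(a + b) = 0.7305/2.731 = 0.2675, so ω = 2 arcsin(0.2675) ≈ 31.0°.

31.0°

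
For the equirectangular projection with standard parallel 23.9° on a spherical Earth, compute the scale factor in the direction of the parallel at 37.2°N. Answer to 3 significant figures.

1.15

In the equirectangular projection with standard parallel φ₀ = 23.9° (x = Rλ cos φ₀, y = Rφ), meridians are true-scale (h = 1) and the parallel scale is k = cos φ₀ / cos φ.
k = cos 23.9° / cos 37.2° = 0.9143/0.7965 = 1.148.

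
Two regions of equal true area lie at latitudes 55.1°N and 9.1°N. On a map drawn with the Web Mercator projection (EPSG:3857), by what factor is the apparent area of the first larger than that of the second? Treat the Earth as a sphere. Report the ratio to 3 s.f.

On Mercator, area is exaggerated by sec²φ = 1/cos²φ.
At 55.1°: sec²(55.1°) = 1/0.5721² = 3.055.
At 9.1°: sec²(9.1°) = 1/0.9874² = 1.026.
Ratio = 3.055/1.026 = cos²(9.1°)/cos²(55.1°) ≈ 2.98.

2.98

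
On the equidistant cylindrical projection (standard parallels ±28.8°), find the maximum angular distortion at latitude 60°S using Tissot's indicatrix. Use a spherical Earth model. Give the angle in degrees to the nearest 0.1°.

31.7°

The equidistant cylindrical projection with φ₀ = 28.8° has h = 1 (meridians true) and k = cos φ₀ / cos φ along parallels.
At 60°: h = 1.000, k = 1.753; principal scales a = 1.753, b = 1.000.
sin(ω/2) = (a − b)/(a + b) = 0.7526/2.753 = 0.2734, so ω = 2 arcsin(0.2734) ≈ 31.7°.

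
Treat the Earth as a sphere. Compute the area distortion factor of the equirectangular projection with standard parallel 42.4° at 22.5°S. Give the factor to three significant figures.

0.799

In the equirectangular projection with standard parallel φ₀ = 42.4° (x = Rλ cos φ₀, y = Rφ), meridians are true-scale (h = 1) and the parallel scale is k = cos φ₀ / cos φ.
Areal scale = h·k = 1 × cos φ₀ / cos φ; at 22.5°, h = 1.000, k = 0.7993, so h·k = 0.7993.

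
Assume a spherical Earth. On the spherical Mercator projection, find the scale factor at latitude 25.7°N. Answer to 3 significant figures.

1.11

The Mercator projection is conformal; its linear scale factor is the same in every direction and equals sec φ = 1/cos φ.
k = 1/cos 25.7° = 1/0.9011 = 1.110.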